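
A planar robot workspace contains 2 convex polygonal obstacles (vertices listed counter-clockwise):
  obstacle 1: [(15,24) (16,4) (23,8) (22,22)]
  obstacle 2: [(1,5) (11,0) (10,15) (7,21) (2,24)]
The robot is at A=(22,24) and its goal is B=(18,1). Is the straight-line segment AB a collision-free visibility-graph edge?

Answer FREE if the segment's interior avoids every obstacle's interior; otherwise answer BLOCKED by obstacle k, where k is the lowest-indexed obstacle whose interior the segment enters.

BLOCKED by obstacle 1

Obstacle 1 [(15,24) (16,4) (23,8) (22,22)]:
  edge (15,24)–(16,4): clear
  edge (16,4)–(23,8): crosses AB
  edge (23,8)–(22,22): clear
  edge (22,22)–(15,24): crosses AB
  → BLOCKED
Obstacle 2 [(1,5) (11,0) (10,15) (7,21) (2,24)]:
  edge (1,5)–(11,0): clear
  edge (11,0)–(10,15): clear
  edge (10,15)–(7,21): clear
  edge (7,21)–(2,24): clear
  edge (2,24)–(1,5): clear
  midpoint (20,25/2) outside
  → clear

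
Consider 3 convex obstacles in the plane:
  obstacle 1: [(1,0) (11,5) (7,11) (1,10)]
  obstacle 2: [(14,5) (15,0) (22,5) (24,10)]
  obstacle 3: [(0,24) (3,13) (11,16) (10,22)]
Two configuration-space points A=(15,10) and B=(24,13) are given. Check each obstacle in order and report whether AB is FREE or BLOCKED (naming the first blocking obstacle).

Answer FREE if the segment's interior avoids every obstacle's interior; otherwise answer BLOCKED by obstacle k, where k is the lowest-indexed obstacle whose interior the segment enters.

FREE

Obstacle 1 [(1,0) (11,5) (7,11) (1,10)]:
  edge (1,0)–(11,5): clear
  edge (11,5)–(7,11): clear
  edge (7,11)–(1,10): clear
  edge (1,10)–(1,0): clear
  midpoint (39/2,23/2) outside
  → clear
Obstacle 2 [(14,5) (15,0) (22,5) (24,10)]:
  edge (14,5)–(15,0): clear
  edge (15,0)–(22,5): clear
  edge (22,5)–(24,10): clear
  edge (24,10)–(14,5): clear
  midpoint (39/2,23/2) outside
  → clear
Obstacle 3 [(0,24) (3,13) (11,16) (10,22)]:
  edge (0,24)–(3,13): clear
  edge (3,13)–(11,16): clear
  edge (11,16)–(10,22): clear
  edge (10,22)–(0,24): clear
  midpoint (39/2,23/2) outside
  → clear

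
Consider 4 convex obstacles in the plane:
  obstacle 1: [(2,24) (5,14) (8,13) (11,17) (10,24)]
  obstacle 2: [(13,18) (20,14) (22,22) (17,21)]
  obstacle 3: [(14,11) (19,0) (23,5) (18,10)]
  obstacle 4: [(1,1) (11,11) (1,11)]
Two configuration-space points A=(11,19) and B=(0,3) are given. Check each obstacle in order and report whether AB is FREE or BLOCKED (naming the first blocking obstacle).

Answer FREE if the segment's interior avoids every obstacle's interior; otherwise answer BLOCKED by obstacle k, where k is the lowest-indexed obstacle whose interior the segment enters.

BLOCKED by obstacle 1

Obstacle 1 [(2,24) (5,14) (8,13) (11,17) (10,24)]:
  edge (2,24)–(5,14): clear
  edge (5,14)–(8,13): crosses AB
  edge (8,13)–(11,17): clear
  edge (11,17)–(10,24): crosses AB
  edge (10,24)–(2,24): clear
  → BLOCKED
Obstacle 2 [(13,18) (20,14) (22,22) (17,21)]:
  edge (13,18)–(20,14): clear
  edge (20,14)–(22,22): clear
  edge (22,22)–(17,21): clear
  edge (17,21)–(13,18): clear
  midpoint (11/2,11) outside
  → clear
Obstacle 3 [(14,11) (19,0) (23,5) (18,10)]:
  edge (14,11)–(19,0): clear
  edge (19,0)–(23,5): clear
  edge (23,5)–(18,10): clear
  edge (18,10)–(14,11): clear
  midpoint (11/2,11) outside
  → clear
Obstacle 4 [(1,1) (11,11) (1,11)]:
  edge (1,1)–(11,11): clear
  edge (11,11)–(1,11): crosses AB
  edge (1,11)–(1,1): crosses AB
  → BLOCKED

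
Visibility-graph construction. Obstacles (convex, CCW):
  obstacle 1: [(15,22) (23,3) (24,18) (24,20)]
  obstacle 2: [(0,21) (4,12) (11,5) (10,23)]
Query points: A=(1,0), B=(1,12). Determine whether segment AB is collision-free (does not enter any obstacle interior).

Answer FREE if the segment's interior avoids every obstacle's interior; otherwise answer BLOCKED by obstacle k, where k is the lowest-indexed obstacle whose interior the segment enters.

FREE

Obstacle 1 [(15,22) (23,3) (24,18) (24,20)]:
  edge (15,22)–(23,3): clear
  edge (23,3)–(24,18): clear
  edge (24,18)–(24,20): clear
  edge (24,20)–(15,22): clear
  midpoint (1,6) outside
  → clear
Obstacle 2 [(0,21) (4,12) (11,5) (10,23)]:
  edge (0,21)–(4,12): clear
  edge (4,12)–(11,5): clear
  edge (11,5)–(10,23): clear
  edge (10,23)–(0,21): clear
  midpoint (1,6) outside
  → clear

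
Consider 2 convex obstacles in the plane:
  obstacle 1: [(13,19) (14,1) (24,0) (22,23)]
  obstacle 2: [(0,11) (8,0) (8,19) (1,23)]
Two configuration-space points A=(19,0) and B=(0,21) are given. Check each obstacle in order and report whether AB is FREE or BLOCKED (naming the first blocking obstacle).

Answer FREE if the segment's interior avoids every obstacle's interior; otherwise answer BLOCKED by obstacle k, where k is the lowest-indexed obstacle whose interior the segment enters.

Obstacle 1 [(13,19) (14,1) (24,0) (22,23)]:
  edge (13,19)–(14,1): crosses AB
  edge (14,1)–(24,0): crosses AB
  edge (24,0)–(22,23): clear
  edge (22,23)–(13,19): clear
  → BLOCKED
Obstacle 2 [(0,11) (8,0) (8,19) (1,23)]:
  edge (0,11)–(8,0): clear
  edge (8,0)–(8,19): crosses AB
  edge (8,19)–(1,23): clear
  edge (1,23)–(0,11): crosses AB
  → BLOCKED

BLOCKED by obstacle 1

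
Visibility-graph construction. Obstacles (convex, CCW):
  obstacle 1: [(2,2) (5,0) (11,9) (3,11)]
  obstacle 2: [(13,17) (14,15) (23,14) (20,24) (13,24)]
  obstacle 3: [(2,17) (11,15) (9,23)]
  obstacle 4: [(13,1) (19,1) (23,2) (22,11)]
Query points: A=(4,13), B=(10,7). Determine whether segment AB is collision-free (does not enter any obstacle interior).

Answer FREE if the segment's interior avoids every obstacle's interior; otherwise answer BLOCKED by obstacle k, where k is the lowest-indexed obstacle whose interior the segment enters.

Obstacle 1 [(2,2) (5,0) (11,9) (3,11)]:
  edge (2,2)–(5,0): clear
  edge (5,0)–(11,9): crosses AB
  edge (11,9)–(3,11): crosses AB
  edge (3,11)–(2,2): clear
  → BLOCKED
Obstacle 2 [(13,17) (14,15) (23,14) (20,24) (13,24)]:
  edge (13,17)–(14,15): clear
  edge (14,15)–(23,14): clear
  edge (23,14)–(20,24): clear
  edge (20,24)–(13,24): clear
  edge (13,24)–(13,17): clear
  midpoint (7,10) outside
  → clear
Obstacle 3 [(2,17) (11,15) (9,23)]:
  edge (2,17)–(11,15): clear
  edge (11,15)–(9,23): clear
  edge (9,23)–(2,17): clear
  midpoint (7,10) outside
  → clear
Obstacle 4 [(13,1) (19,1) (23,2) (22,11)]:
  edge (13,1)–(19,1): clear
  edge (19,1)–(23,2): clear
  edge (23,2)–(22,11): clear
  edge (22,11)–(13,1): clear
  midpoint (7,10) outside
  → clear

BLOCKED by obstacle 1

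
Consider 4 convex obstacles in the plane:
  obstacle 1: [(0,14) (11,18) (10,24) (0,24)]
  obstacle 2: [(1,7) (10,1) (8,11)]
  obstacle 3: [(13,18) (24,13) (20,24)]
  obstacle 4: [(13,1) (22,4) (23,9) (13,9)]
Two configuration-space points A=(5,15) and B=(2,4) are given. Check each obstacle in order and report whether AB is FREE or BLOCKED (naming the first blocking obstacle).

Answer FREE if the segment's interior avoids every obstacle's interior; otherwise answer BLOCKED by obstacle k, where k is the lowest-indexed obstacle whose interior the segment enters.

BLOCKED by obstacle 2

Obstacle 1 [(0,14) (11,18) (10,24) (0,24)]:
  edge (0,14)–(11,18): clear
  edge (11,18)–(10,24): clear
  edge (10,24)–(0,24): clear
  edge (0,24)–(0,14): clear
  midpoint (7/2,19/2) outside
  → clear
Obstacle 2 [(1,7) (10,1) (8,11)]:
  edge (1,7)–(10,1): crosses AB
  edge (10,1)–(8,11): clear
  edge (8,11)–(1,7): crosses AB
  → BLOCKED
Obstacle 3 [(13,18) (24,13) (20,24)]:
  edge (13,18)–(24,13): clear
  edge (24,13)–(20,24): clear
  edge (20,24)–(13,18): clear
  midpoint (7/2,19/2) outside
  → clear
Obstacle 4 [(13,1) (22,4) (23,9) (13,9)]:
  edge (13,1)–(22,4): clear
  edge (22,4)–(23,9): clear
  edge (23,9)–(13,9): clear
  edge (13,9)–(13,1): clear
  midpoint (7/2,19/2) outside
  → clear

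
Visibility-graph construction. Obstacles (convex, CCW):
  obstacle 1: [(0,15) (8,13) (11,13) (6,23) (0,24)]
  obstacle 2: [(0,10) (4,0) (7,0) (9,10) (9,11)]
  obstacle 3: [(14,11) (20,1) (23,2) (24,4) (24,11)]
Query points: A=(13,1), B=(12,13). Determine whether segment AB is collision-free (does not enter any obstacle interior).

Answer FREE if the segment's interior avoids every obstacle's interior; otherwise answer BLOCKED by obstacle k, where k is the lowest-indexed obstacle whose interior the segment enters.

FREE

Obstacle 1 [(0,15) (8,13) (11,13) (6,23) (0,24)]:
  edge (0,15)–(8,13): clear
  edge (8,13)–(11,13): clear
  edge (11,13)–(6,23): clear
  edge (6,23)–(0,24): clear
  edge (0,24)–(0,15): clear
  midpoint (25/2,7) outside
  → clear
Obstacle 2 [(0,10) (4,0) (7,0) (9,10) (9,11)]:
  edge (0,10)–(4,0): clear
  edge (4,0)–(7,0): clear
  edge (7,0)–(9,10): clear
  edge (9,10)–(9,11): clear
  edge (9,11)–(0,10): clear
  midpoint (25/2,7) outside
  → clear
Obstacle 3 [(14,11) (20,1) (23,2) (24,4) (24,11)]:
  edge (14,11)–(20,1): clear
  edge (20,1)–(23,2): clear
  edge (23,2)–(24,4): clear
  edge (24,4)–(24,11): clear
  edge (24,11)–(14,11): clear
  midpoint (25/2,7) outside
  → clear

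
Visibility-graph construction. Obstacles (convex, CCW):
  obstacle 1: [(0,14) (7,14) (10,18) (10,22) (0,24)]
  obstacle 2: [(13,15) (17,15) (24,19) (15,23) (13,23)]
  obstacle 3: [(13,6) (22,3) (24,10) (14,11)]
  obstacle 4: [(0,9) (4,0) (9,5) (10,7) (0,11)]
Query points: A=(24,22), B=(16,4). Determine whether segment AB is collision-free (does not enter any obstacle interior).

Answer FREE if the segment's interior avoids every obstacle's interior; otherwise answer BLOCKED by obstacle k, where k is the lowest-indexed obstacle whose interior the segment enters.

Obstacle 1 [(0,14) (7,14) (10,18) (10,22) (0,24)]:
  edge (0,14)–(7,14): clear
  edge (7,14)–(10,18): clear
  edge (10,18)–(10,22): clear
  edge (10,22)–(0,24): clear
  edge (0,24)–(0,14): clear
  midpoint (20,13) outside
  → clear
Obstacle 2 [(13,15) (17,15) (24,19) (15,23) (13,23)]:
  edge (13,15)–(17,15): clear
  edge (17,15)–(24,19): crosses AB
  edge (24,19)–(15,23): crosses AB
  edge (15,23)–(13,23): clear
  edge (13,23)–(13,15): clear
  → BLOCKED
Obstacle 3 [(13,6) (22,3) (24,10) (14,11)]:
  edge (13,6)–(22,3): crosses AB
  edge (22,3)–(24,10): clear
  edge (24,10)–(14,11): crosses AB
  edge (14,11)–(13,6): clear
  → BLOCKED
Obstacle 4 [(0,9) (4,0) (9,5) (10,7) (0,11)]:
  edge (0,9)–(4,0): clear
  edge (4,0)–(9,5): clear
  edge (9,5)–(10,7): clear
  edge (10,7)–(0,11): clear
  edge (0,11)–(0,9): clear
  midpoint (20,13) outside
  → clear

BLOCKED by obstacle 2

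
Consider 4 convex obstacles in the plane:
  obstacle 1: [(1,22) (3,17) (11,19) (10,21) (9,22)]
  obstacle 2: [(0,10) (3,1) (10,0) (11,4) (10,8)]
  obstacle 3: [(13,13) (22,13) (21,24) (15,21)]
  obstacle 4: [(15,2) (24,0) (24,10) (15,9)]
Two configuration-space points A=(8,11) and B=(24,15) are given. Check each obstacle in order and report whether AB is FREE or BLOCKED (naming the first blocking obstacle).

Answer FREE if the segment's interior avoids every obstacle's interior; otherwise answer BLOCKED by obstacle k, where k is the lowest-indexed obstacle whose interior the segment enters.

BLOCKED by obstacle 3

Obstacle 1 [(1,22) (3,17) (11,19) (10,21) (9,22)]:
  edge (1,22)–(3,17): clear
  edge (3,17)–(11,19): clear
  edge (11,19)–(10,21): clear
  edge (10,21)–(9,22): clear
  edge (9,22)–(1,22): clear
  midpoint (16,13) outside
  → clear
Obstacle 2 [(0,10) (3,1) (10,0) (11,4) (10,8)]:
  edge (0,10)–(3,1): clear
  edge (3,1)–(10,0): clear
  edge (10,0)–(11,4): clear
  edge (11,4)–(10,8): clear
  edge (10,8)–(0,10): clear
  midpoint (16,13) outside
  → clear
Obstacle 3 [(13,13) (22,13) (21,24) (15,21)]:
  edge (13,13)–(22,13): crosses AB
  edge (22,13)–(21,24): crosses AB
  edge (21,24)–(15,21): clear
  edge (15,21)–(13,13): clear
  → BLOCKED
Obstacle 4 [(15,2) (24,0) (24,10) (15,9)]:
  edge (15,2)–(24,0): clear
  edge (24,0)–(24,10): clear
  edge (24,10)–(15,9): clear
  edge (15,9)–(15,2): clear
  midpoint (16,13) outside
  → clear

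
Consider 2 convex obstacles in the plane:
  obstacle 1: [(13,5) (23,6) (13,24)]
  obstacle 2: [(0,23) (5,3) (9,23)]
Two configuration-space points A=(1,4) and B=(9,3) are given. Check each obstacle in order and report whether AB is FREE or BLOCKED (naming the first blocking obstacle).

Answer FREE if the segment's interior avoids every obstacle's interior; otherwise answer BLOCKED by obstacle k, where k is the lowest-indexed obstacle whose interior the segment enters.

BLOCKED by obstacle 2

Obstacle 1 [(13,5) (23,6) (13,24)]:
  edge (13,5)–(23,6): clear
  edge (23,6)–(13,24): clear
  edge (13,24)–(13,5): clear
  midpoint (5,7/2) outside
  → clear
Obstacle 2 [(0,23) (5,3) (9,23)]:
  edge (0,23)–(5,3): crosses AB
  edge (5,3)–(9,23): crosses AB
  edge (9,23)–(0,23): clear
  → BLOCKED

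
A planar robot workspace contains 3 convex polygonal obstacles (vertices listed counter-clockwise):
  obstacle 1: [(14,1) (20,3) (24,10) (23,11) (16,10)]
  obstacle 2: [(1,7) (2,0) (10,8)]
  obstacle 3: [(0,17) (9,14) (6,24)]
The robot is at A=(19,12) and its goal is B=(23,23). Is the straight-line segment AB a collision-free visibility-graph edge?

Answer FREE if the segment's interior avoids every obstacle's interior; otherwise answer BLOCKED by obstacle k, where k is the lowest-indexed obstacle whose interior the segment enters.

FREE

Obstacle 1 [(14,1) (20,3) (24,10) (23,11) (16,10)]:
  edge (14,1)–(20,3): clear
  edge (20,3)–(24,10): clear
  edge (24,10)–(23,11): clear
  edge (23,11)–(16,10): clear
  edge (16,10)–(14,1): clear
  midpoint (21,35/2) outside
  → clear
Obstacle 2 [(1,7) (2,0) (10,8)]:
  edge (1,7)–(2,0): clear
  edge (2,0)–(10,8): clear
  edge (10,8)–(1,7): clear
  midpoint (21,35/2) outside
  → clear
Obstacle 3 [(0,17) (9,14) (6,24)]:
  edge (0,17)–(9,14): clear
  edge (9,14)–(6,24): clear
  edge (6,24)–(0,17): clear
  midpoint (21,35/2) outside
  → clear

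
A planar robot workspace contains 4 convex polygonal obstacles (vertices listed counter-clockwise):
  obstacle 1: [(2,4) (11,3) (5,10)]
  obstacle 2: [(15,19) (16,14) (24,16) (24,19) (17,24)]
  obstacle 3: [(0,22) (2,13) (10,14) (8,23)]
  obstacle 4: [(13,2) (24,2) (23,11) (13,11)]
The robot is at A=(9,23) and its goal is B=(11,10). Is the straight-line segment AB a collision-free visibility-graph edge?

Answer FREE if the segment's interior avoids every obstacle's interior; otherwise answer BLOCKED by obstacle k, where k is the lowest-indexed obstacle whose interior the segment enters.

Obstacle 1 [(2,4) (11,3) (5,10)]:
  edge (2,4)–(11,3): clear
  edge (11,3)–(5,10): clear
  edge (5,10)–(2,4): clear
  midpoint (10,33/2) outside
  → clear
Obstacle 2 [(15,19) (16,14) (24,16) (24,19) (17,24)]:
  edge (15,19)–(16,14): clear
  edge (16,14)–(24,16): clear
  edge (24,16)–(24,19): clear
  edge (24,19)–(17,24): clear
  edge (17,24)–(15,19): clear
  midpoint (10,33/2) outside
  → clear
Obstacle 3 [(0,22) (2,13) (10,14) (8,23)]:
  edge (0,22)–(2,13): clear
  edge (2,13)–(10,14): clear
  edge (10,14)–(8,23): clear
  edge (8,23)–(0,22): clear
  midpoint (10,33/2) outside
  → clear
Obstacle 4 [(13,2) (24,2) (23,11) (13,11)]:
  edge (13,2)–(24,2): clear
  edge (24,2)–(23,11): clear
  edge (23,11)–(13,11): clear
  edge (13,11)–(13,2): clear
  midpoint (10,33/2) outside
  → clear

FREE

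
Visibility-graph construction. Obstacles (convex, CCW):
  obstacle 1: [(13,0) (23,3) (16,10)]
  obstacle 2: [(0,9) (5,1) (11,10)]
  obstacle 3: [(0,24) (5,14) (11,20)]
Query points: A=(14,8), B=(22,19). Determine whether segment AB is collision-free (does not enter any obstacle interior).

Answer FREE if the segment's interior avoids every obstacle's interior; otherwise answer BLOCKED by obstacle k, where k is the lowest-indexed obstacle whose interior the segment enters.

FREE

Obstacle 1 [(13,0) (23,3) (16,10)]:
  edge (13,0)–(23,3): clear
  edge (23,3)–(16,10): clear
  edge (16,10)–(13,0): clear
  midpoint (18,27/2) outside
  → clear
Obstacle 2 [(0,9) (5,1) (11,10)]:
  edge (0,9)–(5,1): clear
  edge (5,1)–(11,10): clear
  edge (11,10)–(0,9): clear
  midpoint (18,27/2) outside
  → clear
Obstacle 3 [(0,24) (5,14) (11,20)]:
  edge (0,24)–(5,14): clear
  edge (5,14)–(11,20): clear
  edge (11,20)–(0,24): clear
  midpoint (18,27/2) outside
  → clear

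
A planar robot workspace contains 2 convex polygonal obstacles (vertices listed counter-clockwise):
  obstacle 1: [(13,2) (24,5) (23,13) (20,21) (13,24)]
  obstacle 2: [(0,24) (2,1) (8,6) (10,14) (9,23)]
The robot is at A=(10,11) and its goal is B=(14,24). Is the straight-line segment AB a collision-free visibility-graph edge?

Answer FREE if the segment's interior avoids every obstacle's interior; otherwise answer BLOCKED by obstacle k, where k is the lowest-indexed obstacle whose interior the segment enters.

BLOCKED by obstacle 1

Obstacle 1 [(13,2) (24,5) (23,13) (20,21) (13,24)]:
  edge (13,2)–(24,5): clear
  edge (24,5)–(23,13): clear
  edge (23,13)–(20,21): clear
  edge (20,21)–(13,24): crosses AB
  edge (13,24)–(13,2): crosses AB
  → BLOCKED
Obstacle 2 [(0,24) (2,1) (8,6) (10,14) (9,23)]:
  edge (0,24)–(2,1): clear
  edge (2,1)–(8,6): clear
  edge (8,6)–(10,14): clear
  edge (10,14)–(9,23): clear
  edge (9,23)–(0,24): clear
  midpoint (12,35/2) outside
  → clear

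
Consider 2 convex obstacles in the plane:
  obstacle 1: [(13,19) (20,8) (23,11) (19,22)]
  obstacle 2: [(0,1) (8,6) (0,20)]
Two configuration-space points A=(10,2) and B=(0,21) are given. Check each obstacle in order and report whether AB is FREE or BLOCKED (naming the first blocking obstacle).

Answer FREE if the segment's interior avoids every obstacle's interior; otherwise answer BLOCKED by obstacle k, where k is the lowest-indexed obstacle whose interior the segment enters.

Obstacle 1 [(13,19) (20,8) (23,11) (19,22)]:
  edge (13,19)–(20,8): clear
  edge (20,8)–(23,11): clear
  edge (23,11)–(19,22): clear
  edge (19,22)–(13,19): clear
  midpoint (5,23/2) outside
  → clear
Obstacle 2 [(0,1) (8,6) (0,20)]:
  edge (0,1)–(8,6): crosses AB
  edge (8,6)–(0,20): crosses AB
  edge (0,20)–(0,1): clear
  → BLOCKED

BLOCKED by obstacle 2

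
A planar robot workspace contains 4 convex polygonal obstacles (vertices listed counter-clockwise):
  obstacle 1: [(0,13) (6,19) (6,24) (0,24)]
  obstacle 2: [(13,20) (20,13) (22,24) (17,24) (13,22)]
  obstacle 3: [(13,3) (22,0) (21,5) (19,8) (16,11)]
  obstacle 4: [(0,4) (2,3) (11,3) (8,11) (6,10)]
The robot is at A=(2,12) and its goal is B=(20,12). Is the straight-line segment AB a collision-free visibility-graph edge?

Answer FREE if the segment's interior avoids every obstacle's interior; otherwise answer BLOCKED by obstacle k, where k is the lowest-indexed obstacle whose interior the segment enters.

Obstacle 1 [(0,13) (6,19) (6,24) (0,24)]:
  edge (0,13)–(6,19): clear
  edge (6,19)–(6,24): clear
  edge (6,24)–(0,24): clear
  edge (0,24)–(0,13): clear
  midpoint (11,12) outside
  → clear
Obstacle 2 [(13,20) (20,13) (22,24) (17,24) (13,22)]:
  edge (13,20)–(20,13): clear
  edge (20,13)–(22,24): clear
  edge (22,24)–(17,24): clear
  edge (17,24)–(13,22): clear
  edge (13,22)–(13,20): clear
  midpoint (11,12) outside
  → clear
Obstacle 3 [(13,3) (22,0) (21,5) (19,8) (16,11)]:
  edge (13,3)–(22,0): clear
  edge (22,0)–(21,5): clear
  edge (21,5)–(19,8): clear
  edge (19,8)–(16,11): clear
  edge (16,11)–(13,3): clear
  midpoint (11,12) outside
  → clear
Obstacle 4 [(0,4) (2,3) (11,3) (8,11) (6,10)]:
  edge (0,4)–(2,3): clear
  edge (2,3)–(11,3): clear
  edge (11,3)–(8,11): clear
  edge (8,11)–(6,10): clear
  edge (6,10)–(0,4): clear
  midpoint (11,12) outside
  → clear

FREE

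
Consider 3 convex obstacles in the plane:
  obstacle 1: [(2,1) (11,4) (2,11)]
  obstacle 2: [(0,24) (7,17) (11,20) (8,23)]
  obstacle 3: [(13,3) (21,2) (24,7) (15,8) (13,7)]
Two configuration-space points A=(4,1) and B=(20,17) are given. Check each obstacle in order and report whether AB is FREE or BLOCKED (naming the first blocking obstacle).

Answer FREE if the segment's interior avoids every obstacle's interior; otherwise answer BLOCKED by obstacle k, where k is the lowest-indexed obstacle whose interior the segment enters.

BLOCKED by obstacle 1

Obstacle 1 [(2,1) (11,4) (2,11)]:
  edge (2,1)–(11,4): crosses AB
  edge (11,4)–(2,11): crosses AB
  edge (2,11)–(2,1): clear
  → BLOCKED
Obstacle 2 [(0,24) (7,17) (11,20) (8,23)]:
  edge (0,24)–(7,17): clear
  edge (7,17)–(11,20): clear
  edge (11,20)–(8,23): clear
  edge (8,23)–(0,24): clear
  midpoint (12,9) outside
  → clear
Obstacle 3 [(13,3) (21,2) (24,7) (15,8) (13,7)]:
  edge (13,3)–(21,2): clear
  edge (21,2)–(24,7): clear
  edge (24,7)–(15,8): clear
  edge (15,8)–(13,7): clear
  edge (13,7)–(13,3): clear
  midpoint (12,9) outside
  → clear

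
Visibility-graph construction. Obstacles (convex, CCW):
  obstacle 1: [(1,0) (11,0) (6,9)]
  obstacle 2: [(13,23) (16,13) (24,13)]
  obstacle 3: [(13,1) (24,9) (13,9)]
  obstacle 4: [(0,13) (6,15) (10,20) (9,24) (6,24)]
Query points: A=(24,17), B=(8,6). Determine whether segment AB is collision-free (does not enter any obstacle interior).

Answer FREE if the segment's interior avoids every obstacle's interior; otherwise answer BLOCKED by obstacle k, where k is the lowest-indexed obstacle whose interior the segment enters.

BLOCKED by obstacle 2

Obstacle 1 [(1,0) (11,0) (6,9)]:
  edge (1,0)–(11,0): clear
  edge (11,0)–(6,9): clear
  edge (6,9)–(1,0): clear
  midpoint (16,23/2) outside
  → clear
Obstacle 2 [(13,23) (16,13) (24,13)]:
  edge (13,23)–(16,13): clear
  edge (16,13)–(24,13): crosses AB
  edge (24,13)–(13,23): crosses AB
  → BLOCKED
Obstacle 3 [(13,1) (24,9) (13,9)]:
  edge (13,1)–(24,9): clear
  edge (24,9)–(13,9): clear
  edge (13,9)–(13,1): clear
  midpoint (16,23/2) outside
  → clear
Obstacle 4 [(0,13) (6,15) (10,20) (9,24) (6,24)]:
  edge (0,13)–(6,15): clear
  edge (6,15)–(10,20): clear
  edge (10,20)–(9,24): clear
  edge (9,24)–(6,24): clear
  edge (6,24)–(0,13): clear
  midpoint (16,23/2) outside
  → clear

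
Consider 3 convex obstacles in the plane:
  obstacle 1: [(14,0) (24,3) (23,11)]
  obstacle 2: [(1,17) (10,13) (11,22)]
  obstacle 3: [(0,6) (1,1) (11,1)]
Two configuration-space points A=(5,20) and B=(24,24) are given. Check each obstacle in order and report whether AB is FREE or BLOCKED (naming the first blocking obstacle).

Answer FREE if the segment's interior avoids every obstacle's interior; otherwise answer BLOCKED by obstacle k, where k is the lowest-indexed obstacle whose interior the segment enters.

Obstacle 1 [(14,0) (24,3) (23,11)]:
  edge (14,0)–(24,3): clear
  edge (24,3)–(23,11): clear
  edge (23,11)–(14,0): clear
  midpoint (29/2,22) outside
  → clear
Obstacle 2 [(1,17) (10,13) (11,22)]:
  edge (1,17)–(10,13): clear
  edge (10,13)–(11,22): crosses AB
  edge (11,22)–(1,17): crosses AB
  → BLOCKED
Obstacle 3 [(0,6) (1,1) (11,1)]:
  edge (0,6)–(1,1): clear
  edge (1,1)–(11,1): clear
  edge (11,1)–(0,6): clear
  midpoint (29/2,22) outside
  → clear

BLOCKED by obstacle 2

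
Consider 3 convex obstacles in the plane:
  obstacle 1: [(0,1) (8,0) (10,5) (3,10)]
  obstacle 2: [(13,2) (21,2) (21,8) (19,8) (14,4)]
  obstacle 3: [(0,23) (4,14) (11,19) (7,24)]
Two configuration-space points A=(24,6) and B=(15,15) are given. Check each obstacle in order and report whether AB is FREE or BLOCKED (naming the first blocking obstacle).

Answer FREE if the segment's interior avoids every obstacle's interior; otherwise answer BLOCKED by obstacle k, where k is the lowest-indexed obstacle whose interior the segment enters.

Obstacle 1 [(0,1) (8,0) (10,5) (3,10)]:
  edge (0,1)–(8,0): clear
  edge (8,0)–(10,5): clear
  edge (10,5)–(3,10): clear
  edge (3,10)–(0,1): clear
  midpoint (39/2,21/2) outside
  → clear
Obstacle 2 [(13,2) (21,2) (21,8) (19,8) (14,4)]:
  edge (13,2)–(21,2): clear
  edge (21,2)–(21,8): clear
  edge (21,8)–(19,8): clear
  edge (19,8)–(14,4): clear
  edge (14,4)–(13,2): clear
  midpoint (39/2,21/2) outside
  → clear
Obstacle 3 [(0,23) (4,14) (11,19) (7,24)]:
  edge (0,23)–(4,14): clear
  edge (4,14)–(11,19): clear
  edge (11,19)–(7,24): clear
  edge (7,24)–(0,23): clear
  midpoint (39/2,21/2) outside
  → clear

FREE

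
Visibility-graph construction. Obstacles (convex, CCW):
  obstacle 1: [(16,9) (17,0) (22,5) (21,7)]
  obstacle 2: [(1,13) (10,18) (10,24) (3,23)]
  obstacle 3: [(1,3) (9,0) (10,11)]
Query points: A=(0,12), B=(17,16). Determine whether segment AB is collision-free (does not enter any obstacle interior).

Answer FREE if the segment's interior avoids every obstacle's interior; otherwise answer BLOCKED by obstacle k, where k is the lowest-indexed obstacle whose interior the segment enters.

Obstacle 1 [(16,9) (17,0) (22,5) (21,7)]:
  edge (16,9)–(17,0): clear
  edge (17,0)–(22,5): clear
  edge (22,5)–(21,7): clear
  edge (21,7)–(16,9): clear
  midpoint (17/2,14) outside
  → clear
Obstacle 2 [(1,13) (10,18) (10,24) (3,23)]:
  edge (1,13)–(10,18): clear
  edge (10,18)–(10,24): clear
  edge (10,24)–(3,23): clear
  edge (3,23)–(1,13): clear
  midpoint (17/2,14) outside
  → clear
Obstacle 3 [(1,3) (9,0) (10,11)]:
  edge (1,3)–(9,0): clear
  edge (9,0)–(10,11): clear
  edge (10,11)–(1,3): clear
  midpoint (17/2,14) outside
  → clear

FREE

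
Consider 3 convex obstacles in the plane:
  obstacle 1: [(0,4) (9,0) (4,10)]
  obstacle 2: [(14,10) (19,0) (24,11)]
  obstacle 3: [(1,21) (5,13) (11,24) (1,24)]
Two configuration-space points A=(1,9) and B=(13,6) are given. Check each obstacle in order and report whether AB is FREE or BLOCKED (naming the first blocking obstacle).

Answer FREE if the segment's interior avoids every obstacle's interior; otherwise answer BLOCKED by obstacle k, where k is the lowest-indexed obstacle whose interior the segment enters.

Obstacle 1 [(0,4) (9,0) (4,10)]:
  edge (0,4)–(9,0): clear
  edge (9,0)–(4,10): crosses AB
  edge (4,10)–(0,4): crosses AB
  → BLOCKED
Obstacle 2 [(14,10) (19,0) (24,11)]:
  edge (14,10)–(19,0): clear
  edge (19,0)–(24,11): clear
  edge (24,11)–(14,10): clear
  midpoint (7,15/2) outside
  → clear
Obstacle 3 [(1,21) (5,13) (11,24) (1,24)]:
  edge (1,21)–(5,13): clear
  edge (5,13)–(11,24): clear
  edge (11,24)–(1,24): clear
  edge (1,24)–(1,21): clear
  midpoint (7,15/2) outside
  → clear

BLOCKED by obstacle 1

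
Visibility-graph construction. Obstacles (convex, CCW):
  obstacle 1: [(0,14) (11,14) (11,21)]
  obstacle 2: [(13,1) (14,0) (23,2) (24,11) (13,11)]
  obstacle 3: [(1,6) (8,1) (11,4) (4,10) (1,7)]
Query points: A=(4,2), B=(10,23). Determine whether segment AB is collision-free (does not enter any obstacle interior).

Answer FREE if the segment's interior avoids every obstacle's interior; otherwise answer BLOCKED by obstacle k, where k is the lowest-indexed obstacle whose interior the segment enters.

Obstacle 1 [(0,14) (11,14) (11,21)]:
  edge (0,14)–(11,14): crosses AB
  edge (11,14)–(11,21): clear
  edge (11,21)–(0,14): crosses AB
  → BLOCKED
Obstacle 2 [(13,1) (14,0) (23,2) (24,11) (13,11)]:
  edge (13,1)–(14,0): clear
  edge (14,0)–(23,2): clear
  edge (23,2)–(24,11): clear
  edge (24,11)–(13,11): clear
  edge (13,11)–(13,1): clear
  midpoint (7,25/2) outside
  → clear
Obstacle 3 [(1,6) (8,1) (11,4) (4,10) (1,7)]:
  edge (1,6)–(8,1): crosses AB
  edge (8,1)–(11,4): clear
  edge (11,4)–(4,10): crosses AB
  edge (4,10)–(1,7): clear
  edge (1,7)–(1,6): clear
  → BLOCKED

BLOCKED by obstacle 1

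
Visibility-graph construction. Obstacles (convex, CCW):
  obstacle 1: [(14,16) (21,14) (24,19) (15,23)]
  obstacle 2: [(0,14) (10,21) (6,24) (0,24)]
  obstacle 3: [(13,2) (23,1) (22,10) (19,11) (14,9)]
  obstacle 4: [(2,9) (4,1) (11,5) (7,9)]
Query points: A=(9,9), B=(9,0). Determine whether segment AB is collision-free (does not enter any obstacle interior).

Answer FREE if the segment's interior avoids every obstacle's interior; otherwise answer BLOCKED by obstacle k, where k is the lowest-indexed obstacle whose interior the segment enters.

BLOCKED by obstacle 4

Obstacle 1 [(14,16) (21,14) (24,19) (15,23)]:
  edge (14,16)–(21,14): clear
  edge (21,14)–(24,19): clear
  edge (24,19)–(15,23): clear
  edge (15,23)–(14,16): clear
  midpoint (9,9/2) outside
  → clear
Obstacle 2 [(0,14) (10,21) (6,24) (0,24)]:
  edge (0,14)–(10,21): clear
  edge (10,21)–(6,24): clear
  edge (6,24)–(0,24): clear
  edge (0,24)–(0,14): clear
  midpoint (9,9/2) outside
  → clear
Obstacle 3 [(13,2) (23,1) (22,10) (19,11) (14,9)]:
  edge (13,2)–(23,1): clear
  edge (23,1)–(22,10): clear
  edge (22,10)–(19,11): clear
  edge (19,11)–(14,9): clear
  edge (14,9)–(13,2): clear
  midpoint (9,9/2) outside
  → clear
Obstacle 4 [(2,9) (4,1) (11,5) (7,9)]:
  edge (2,9)–(4,1): clear
  edge (4,1)–(11,5): crosses AB
  edge (11,5)–(7,9): crosses AB
  edge (7,9)–(2,9): clear
  → BLOCKED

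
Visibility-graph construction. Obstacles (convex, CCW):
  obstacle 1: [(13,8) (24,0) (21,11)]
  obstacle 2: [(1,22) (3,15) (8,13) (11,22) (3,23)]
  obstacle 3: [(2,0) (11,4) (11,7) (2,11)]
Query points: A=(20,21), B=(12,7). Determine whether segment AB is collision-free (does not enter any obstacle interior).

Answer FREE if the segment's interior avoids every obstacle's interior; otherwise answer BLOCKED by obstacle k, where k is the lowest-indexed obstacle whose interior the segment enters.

Obstacle 1 [(13,8) (24,0) (21,11)]:
  edge (13,8)–(24,0): clear
  edge (24,0)–(21,11): clear
  edge (21,11)–(13,8): clear
  midpoint (16,14) outside
  → clear
Obstacle 2 [(1,22) (3,15) (8,13) (11,22) (3,23)]:
  edge (1,22)–(3,15): clear
  edge (3,15)–(8,13): clear
  edge (8,13)–(11,22): clear
  edge (11,22)–(3,23): clear
  edge (3,23)–(1,22): clear
  midpoint (16,14) outside
  → clear
Obstacle 3 [(2,0) (11,4) (11,7) (2,11)]:
  edge (2,0)–(11,4): clear
  edge (11,4)–(11,7): clear
  edge (11,7)–(2,11): clear
  edge (2,11)–(2,0): clear
  midpoint (16,14) outside
  → clear

FREE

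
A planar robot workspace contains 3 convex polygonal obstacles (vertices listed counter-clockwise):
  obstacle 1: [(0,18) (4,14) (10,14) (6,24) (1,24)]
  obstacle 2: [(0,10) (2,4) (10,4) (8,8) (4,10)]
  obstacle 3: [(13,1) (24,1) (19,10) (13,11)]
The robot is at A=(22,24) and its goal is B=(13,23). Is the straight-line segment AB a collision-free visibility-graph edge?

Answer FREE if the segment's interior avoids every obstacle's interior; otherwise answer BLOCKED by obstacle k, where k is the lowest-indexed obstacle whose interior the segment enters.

Obstacle 1 [(0,18) (4,14) (10,14) (6,24) (1,24)]:
  edge (0,18)–(4,14): clear
  edge (4,14)–(10,14): clear
  edge (10,14)–(6,24): clear
  edge (6,24)–(1,24): clear
  edge (1,24)–(0,18): clear
  midpoint (35/2,47/2) outside
  → clear
Obstacle 2 [(0,10) (2,4) (10,4) (8,8) (4,10)]:
  edge (0,10)–(2,4): clear
  edge (2,4)–(10,4): clear
  edge (10,4)–(8,8): clear
  edge (8,8)–(4,10): clear
  edge (4,10)–(0,10): clear
  midpoint (35/2,47/2) outside
  → clear
Obstacle 3 [(13,1) (24,1) (19,10) (13,11)]:
  edge (13,1)–(24,1): clear
  edge (24,1)–(19,10): clear
  edge (19,10)–(13,11): clear
  edge (13,11)–(13,1): clear
  midpoint (35/2,47/2) outside
  → clear

FREE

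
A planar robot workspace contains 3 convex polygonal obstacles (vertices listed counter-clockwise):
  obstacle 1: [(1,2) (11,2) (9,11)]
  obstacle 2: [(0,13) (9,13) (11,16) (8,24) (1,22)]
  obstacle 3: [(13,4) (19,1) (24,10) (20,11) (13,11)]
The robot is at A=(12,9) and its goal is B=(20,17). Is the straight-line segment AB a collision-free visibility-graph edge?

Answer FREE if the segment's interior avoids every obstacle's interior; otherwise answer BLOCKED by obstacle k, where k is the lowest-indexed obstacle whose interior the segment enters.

Obstacle 1 [(1,2) (11,2) (9,11)]:
  edge (1,2)–(11,2): clear
  edge (11,2)–(9,11): clear
  edge (9,11)–(1,2): clear
  midpoint (16,13) outside
  → clear
Obstacle 2 [(0,13) (9,13) (11,16) (8,24) (1,22)]:
  edge (0,13)–(9,13): clear
  edge (9,13)–(11,16): clear
  edge (11,16)–(8,24): clear
  edge (8,24)–(1,22): clear
  edge (1,22)–(0,13): clear
  midpoint (16,13) outside
  → clear
Obstacle 3 [(13,4) (19,1) (24,10) (20,11) (13,11)]:
  edge (13,4)–(19,1): clear
  edge (19,1)–(24,10): clear
  edge (24,10)–(20,11): clear
  edge (20,11)–(13,11): crosses AB
  edge (13,11)–(13,4): crosses AB
  → BLOCKED

BLOCKED by obstacle 3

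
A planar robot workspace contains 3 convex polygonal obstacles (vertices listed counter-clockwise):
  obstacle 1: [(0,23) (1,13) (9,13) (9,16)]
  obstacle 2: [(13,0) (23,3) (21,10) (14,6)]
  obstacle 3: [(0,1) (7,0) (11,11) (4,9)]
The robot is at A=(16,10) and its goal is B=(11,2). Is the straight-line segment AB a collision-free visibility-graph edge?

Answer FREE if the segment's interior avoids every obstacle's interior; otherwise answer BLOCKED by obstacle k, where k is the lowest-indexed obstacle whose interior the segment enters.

FREE

Obstacle 1 [(0,23) (1,13) (9,13) (9,16)]:
  edge (0,23)–(1,13): clear
  edge (1,13)–(9,13): clear
  edge (9,13)–(9,16): clear
  edge (9,16)–(0,23): clear
  midpoint (27/2,6) outside
  → clear
Obstacle 2 [(13,0) (23,3) (21,10) (14,6)]:
  edge (13,0)–(23,3): clear
  edge (23,3)–(21,10): clear
  edge (21,10)–(14,6): clear
  edge (14,6)–(13,0): clear
  midpoint (27/2,6) outside
  → clear
Obstacle 3 [(0,1) (7,0) (11,11) (4,9)]:
  edge (0,1)–(7,0): clear
  edge (7,0)–(11,11): clear
  edge (11,11)–(4,9): clear
  edge (4,9)–(0,1): clear
  midpoint (27/2,6) outside
  → clear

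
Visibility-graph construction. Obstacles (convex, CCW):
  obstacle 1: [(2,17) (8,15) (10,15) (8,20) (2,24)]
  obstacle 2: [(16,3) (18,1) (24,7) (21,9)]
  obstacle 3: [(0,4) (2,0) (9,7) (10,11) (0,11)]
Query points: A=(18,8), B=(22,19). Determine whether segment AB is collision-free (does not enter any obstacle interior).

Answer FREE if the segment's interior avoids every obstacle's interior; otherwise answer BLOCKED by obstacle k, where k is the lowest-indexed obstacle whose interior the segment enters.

FREE

Obstacle 1 [(2,17) (8,15) (10,15) (8,20) (2,24)]:
  edge (2,17)–(8,15): clear
  edge (8,15)–(10,15): clear
  edge (10,15)–(8,20): clear
  edge (8,20)–(2,24): clear
  edge (2,24)–(2,17): clear
  midpoint (20,27/2) outside
  → clear
Obstacle 2 [(16,3) (18,1) (24,7) (21,9)]:
  edge (16,3)–(18,1): clear
  edge (18,1)–(24,7): clear
  edge (24,7)–(21,9): clear
  edge (21,9)–(16,3): clear
  midpoint (20,27/2) outside
  → clear
Obstacle 3 [(0,4) (2,0) (9,7) (10,11) (0,11)]:
  edge (0,4)–(2,0): clear
  edge (2,0)–(9,7): clear
  edge (9,7)–(10,11): clear
  edge (10,11)–(0,11): clear
  edge (0,11)–(0,4): clear
  midpoint (20,27/2) outside
  → clear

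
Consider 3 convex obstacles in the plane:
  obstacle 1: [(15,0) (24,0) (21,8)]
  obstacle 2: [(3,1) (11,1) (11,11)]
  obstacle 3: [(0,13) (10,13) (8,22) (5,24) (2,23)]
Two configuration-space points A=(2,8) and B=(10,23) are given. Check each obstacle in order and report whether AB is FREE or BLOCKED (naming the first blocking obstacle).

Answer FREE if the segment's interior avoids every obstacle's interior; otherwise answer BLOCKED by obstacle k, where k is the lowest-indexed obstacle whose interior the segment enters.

BLOCKED by obstacle 3

Obstacle 1 [(15,0) (24,0) (21,8)]:
  edge (15,0)–(24,0): clear
  edge (24,0)–(21,8): clear
  edge (21,8)–(15,0): clear
  midpoint (6,31/2) outside
  → clear
Obstacle 2 [(3,1) (11,1) (11,11)]:
  edge (3,1)–(11,1): clear
  edge (11,1)–(11,11): clear
  edge (11,11)–(3,1): clear
  midpoint (6,31/2) outside
  → clear
Obstacle 3 [(0,13) (10,13) (8,22) (5,24) (2,23)]:
  edge (0,13)–(10,13): crosses AB
  edge (10,13)–(8,22): crosses AB
  edge (8,22)–(5,24): clear
  edge (5,24)–(2,23): clear
  edge (2,23)–(0,13): clear
  → BLOCKED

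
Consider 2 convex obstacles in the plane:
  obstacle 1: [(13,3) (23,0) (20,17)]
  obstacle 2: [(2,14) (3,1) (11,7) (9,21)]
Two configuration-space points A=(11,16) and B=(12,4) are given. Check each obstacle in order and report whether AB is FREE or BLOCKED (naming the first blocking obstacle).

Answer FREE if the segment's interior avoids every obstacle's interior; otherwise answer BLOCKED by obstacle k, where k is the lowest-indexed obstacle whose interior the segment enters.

Obstacle 1 [(13,3) (23,0) (20,17)]:
  edge (13,3)–(23,0): clear
  edge (23,0)–(20,17): clear
  edge (20,17)–(13,3): clear
  midpoint (23/2,10) outside
  → clear
Obstacle 2 [(2,14) (3,1) (11,7) (9,21)]:
  edge (2,14)–(3,1): clear
  edge (3,1)–(11,7): clear
  edge (11,7)–(9,21): clear
  edge (9,21)–(2,14): clear
  midpoint (23/2,10) outside
  → clear

FREE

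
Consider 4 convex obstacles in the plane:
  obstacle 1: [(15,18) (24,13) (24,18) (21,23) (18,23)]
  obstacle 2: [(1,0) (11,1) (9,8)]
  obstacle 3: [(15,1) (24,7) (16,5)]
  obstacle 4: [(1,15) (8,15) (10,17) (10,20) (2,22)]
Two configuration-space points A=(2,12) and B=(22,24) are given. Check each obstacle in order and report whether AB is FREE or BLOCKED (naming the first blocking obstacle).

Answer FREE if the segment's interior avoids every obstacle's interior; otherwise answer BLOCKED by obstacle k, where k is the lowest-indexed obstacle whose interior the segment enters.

Obstacle 1 [(15,18) (24,13) (24,18) (21,23) (18,23)]:
  edge (15,18)–(24,13): clear
  edge (24,13)–(24,18): clear
  edge (24,18)–(21,23): clear
  edge (21,23)–(18,23): crosses AB
  edge (18,23)–(15,18): crosses AB
  → BLOCKED
Obstacle 2 [(1,0) (11,1) (9,8)]:
  edge (1,0)–(11,1): clear
  edge (11,1)–(9,8): clear
  edge (9,8)–(1,0): clear
  midpoint (12,18) outside
  → clear
Obstacle 3 [(15,1) (24,7) (16,5)]:
  edge (15,1)–(24,7): clear
  edge (24,7)–(16,5): clear
  edge (16,5)–(15,1): clear
  midpoint (12,18) outside
  → clear
Obstacle 4 [(1,15) (8,15) (10,17) (10,20) (2,22)]:
  edge (1,15)–(8,15): crosses AB
  edge (8,15)–(10,17): crosses AB
  edge (10,17)–(10,20): clear
  edge (10,20)–(2,22): clear
  edge (2,22)–(1,15): clear
  → BLOCKED

BLOCKED by obstacle 1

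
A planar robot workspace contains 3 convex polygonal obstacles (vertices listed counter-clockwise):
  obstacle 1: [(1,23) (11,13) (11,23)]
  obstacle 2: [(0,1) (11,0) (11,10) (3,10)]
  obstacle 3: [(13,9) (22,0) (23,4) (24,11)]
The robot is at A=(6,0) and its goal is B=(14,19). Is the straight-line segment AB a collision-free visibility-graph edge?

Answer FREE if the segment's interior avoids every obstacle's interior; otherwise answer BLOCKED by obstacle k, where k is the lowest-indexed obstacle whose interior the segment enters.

Obstacle 1 [(1,23) (11,13) (11,23)]:
  edge (1,23)–(11,13): clear
  edge (11,13)–(11,23): clear
  edge (11,23)–(1,23): clear
  midpoint (10,19/2) outside
  → clear
Obstacle 2 [(0,1) (11,0) (11,10) (3,10)]:
  edge (0,1)–(11,0): crosses AB
  edge (11,0)–(11,10): clear
  edge (11,10)–(3,10): crosses AB
  edge (3,10)–(0,1): clear
  → BLOCKED
Obstacle 3 [(13,9) (22,0) (23,4) (24,11)]:
  edge (13,9)–(22,0): clear
  edge (22,0)–(23,4): clear
  edge (23,4)–(24,11): clear
  edge (24,11)–(13,9): clear
  midpoint (10,19/2) outside
  → clear

BLOCKED by obstacle 2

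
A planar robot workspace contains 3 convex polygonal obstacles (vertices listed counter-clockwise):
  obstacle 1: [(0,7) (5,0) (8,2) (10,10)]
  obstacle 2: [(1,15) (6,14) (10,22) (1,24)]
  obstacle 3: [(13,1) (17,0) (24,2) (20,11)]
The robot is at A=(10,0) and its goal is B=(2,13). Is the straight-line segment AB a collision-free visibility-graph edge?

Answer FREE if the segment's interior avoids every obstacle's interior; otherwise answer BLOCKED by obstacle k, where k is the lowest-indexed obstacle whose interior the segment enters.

Obstacle 1 [(0,7) (5,0) (8,2) (10,10)]:
  edge (0,7)–(5,0): clear
  edge (5,0)–(8,2): clear
  edge (8,2)–(10,10): crosses AB
  edge (10,10)–(0,7): crosses AB
  → BLOCKED
Obstacle 2 [(1,15) (6,14) (10,22) (1,24)]:
  edge (1,15)–(6,14): clear
  edge (6,14)–(10,22): clear
  edge (10,22)–(1,24): clear
  edge (1,24)–(1,15): clear
  midpoint (6,13/2) outside
  → clear
Obstacle 3 [(13,1) (17,0) (24,2) (20,11)]:
  edge (13,1)–(17,0): clear
  edge (17,0)–(24,2): clear
  edge (24,2)–(20,11): clear
  edge (20,11)–(13,1): clear
  midpoint (6,13/2) outside
  → clear

BLOCKED by obstacle 1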